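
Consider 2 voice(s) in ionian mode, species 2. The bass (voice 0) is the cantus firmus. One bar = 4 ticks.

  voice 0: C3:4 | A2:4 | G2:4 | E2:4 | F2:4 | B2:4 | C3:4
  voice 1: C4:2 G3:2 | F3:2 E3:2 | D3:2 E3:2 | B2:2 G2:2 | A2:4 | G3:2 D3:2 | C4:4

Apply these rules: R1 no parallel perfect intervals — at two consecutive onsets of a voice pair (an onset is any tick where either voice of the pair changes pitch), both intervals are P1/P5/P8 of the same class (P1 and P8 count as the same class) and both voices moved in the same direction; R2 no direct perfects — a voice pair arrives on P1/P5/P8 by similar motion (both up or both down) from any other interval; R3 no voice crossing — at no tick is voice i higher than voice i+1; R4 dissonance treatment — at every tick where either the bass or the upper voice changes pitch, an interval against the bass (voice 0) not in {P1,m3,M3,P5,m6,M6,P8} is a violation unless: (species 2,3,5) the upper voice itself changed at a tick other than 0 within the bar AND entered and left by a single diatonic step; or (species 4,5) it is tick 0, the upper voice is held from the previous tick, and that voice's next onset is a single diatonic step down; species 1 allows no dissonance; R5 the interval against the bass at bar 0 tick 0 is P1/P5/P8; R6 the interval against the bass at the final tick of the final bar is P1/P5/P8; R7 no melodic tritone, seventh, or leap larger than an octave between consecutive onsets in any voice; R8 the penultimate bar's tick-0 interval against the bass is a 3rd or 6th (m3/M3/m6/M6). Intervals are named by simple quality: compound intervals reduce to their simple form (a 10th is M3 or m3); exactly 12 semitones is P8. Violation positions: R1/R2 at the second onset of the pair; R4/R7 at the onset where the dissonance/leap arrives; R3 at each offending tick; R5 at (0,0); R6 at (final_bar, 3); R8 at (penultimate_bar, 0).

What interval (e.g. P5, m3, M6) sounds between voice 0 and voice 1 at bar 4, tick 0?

voice 0=F2 voice 1=A2 -> M3

M3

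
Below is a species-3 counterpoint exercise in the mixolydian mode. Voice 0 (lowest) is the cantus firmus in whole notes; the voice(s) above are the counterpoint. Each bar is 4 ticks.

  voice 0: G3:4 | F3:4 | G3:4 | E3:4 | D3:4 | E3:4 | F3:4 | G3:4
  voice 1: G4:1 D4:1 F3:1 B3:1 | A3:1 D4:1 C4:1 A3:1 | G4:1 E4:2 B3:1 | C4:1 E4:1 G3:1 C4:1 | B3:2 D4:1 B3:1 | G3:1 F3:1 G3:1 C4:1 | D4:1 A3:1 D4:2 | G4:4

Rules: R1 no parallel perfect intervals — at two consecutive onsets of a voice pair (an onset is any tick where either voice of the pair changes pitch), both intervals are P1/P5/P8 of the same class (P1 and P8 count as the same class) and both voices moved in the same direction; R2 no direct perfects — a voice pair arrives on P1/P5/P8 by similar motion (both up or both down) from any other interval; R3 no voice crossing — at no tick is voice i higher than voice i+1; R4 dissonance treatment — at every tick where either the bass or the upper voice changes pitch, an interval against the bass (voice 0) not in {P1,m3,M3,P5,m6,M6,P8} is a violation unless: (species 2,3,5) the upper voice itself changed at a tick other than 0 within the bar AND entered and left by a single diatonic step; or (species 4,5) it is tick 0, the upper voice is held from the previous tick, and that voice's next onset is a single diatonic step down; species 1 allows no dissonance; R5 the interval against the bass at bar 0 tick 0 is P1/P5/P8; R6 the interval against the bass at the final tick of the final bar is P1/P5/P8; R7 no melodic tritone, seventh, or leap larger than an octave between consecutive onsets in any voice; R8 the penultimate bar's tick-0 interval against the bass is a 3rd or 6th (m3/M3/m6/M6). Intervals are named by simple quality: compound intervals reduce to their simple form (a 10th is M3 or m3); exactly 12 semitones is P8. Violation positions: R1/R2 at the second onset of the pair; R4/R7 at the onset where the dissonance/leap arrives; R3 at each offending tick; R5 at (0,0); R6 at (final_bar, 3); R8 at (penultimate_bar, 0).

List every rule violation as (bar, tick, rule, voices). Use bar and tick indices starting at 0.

(0, 2, R3, (0, 1))
(0, 2, R4, (0, 1))
(0, 3, R7, (1,))
(2, 0, R2, (0, 1))
(2, 0, R7, (1,))
(7, 0, R2, (0, 1))

bar 0: v0=G3 v1=G4 downbeat P8
bar 1: v0=F3 v1=A3 downbeat M3
bar 2: v0=G3 v1=G4 downbeat P8
bar 3: v0=E3 v1=C4 downbeat m6
bar 4: v0=D3 v1=B3 downbeat M6
bar 5: v0=E3 v1=G3 downbeat m3
bar 6: v0=F3 v1=D4 downbeat M6
bar 7: v0=G3 v1=G4 downbeat P8
  -> R3 @ bar 0 tick 2 v(0, 1): G3 above F3
  -> R4 @ bar 0 tick 2 v(0, 1): G3/F3 M2 untreated
  -> R7 @ bar 0 tick 3 v(1,): F3->B3 leap 6st
  -> R2 @ bar 2 tick 0 v(0, 1): F3/A3 M3 -> G3/G4 P8 similar
  -> R7 @ bar 2 tick 0 v(1,): A3->G4 leap 10st
  -> R2 @ bar 7 tick 0 v(0, 1): F3/D4 M6 -> G3/G4 P8 similar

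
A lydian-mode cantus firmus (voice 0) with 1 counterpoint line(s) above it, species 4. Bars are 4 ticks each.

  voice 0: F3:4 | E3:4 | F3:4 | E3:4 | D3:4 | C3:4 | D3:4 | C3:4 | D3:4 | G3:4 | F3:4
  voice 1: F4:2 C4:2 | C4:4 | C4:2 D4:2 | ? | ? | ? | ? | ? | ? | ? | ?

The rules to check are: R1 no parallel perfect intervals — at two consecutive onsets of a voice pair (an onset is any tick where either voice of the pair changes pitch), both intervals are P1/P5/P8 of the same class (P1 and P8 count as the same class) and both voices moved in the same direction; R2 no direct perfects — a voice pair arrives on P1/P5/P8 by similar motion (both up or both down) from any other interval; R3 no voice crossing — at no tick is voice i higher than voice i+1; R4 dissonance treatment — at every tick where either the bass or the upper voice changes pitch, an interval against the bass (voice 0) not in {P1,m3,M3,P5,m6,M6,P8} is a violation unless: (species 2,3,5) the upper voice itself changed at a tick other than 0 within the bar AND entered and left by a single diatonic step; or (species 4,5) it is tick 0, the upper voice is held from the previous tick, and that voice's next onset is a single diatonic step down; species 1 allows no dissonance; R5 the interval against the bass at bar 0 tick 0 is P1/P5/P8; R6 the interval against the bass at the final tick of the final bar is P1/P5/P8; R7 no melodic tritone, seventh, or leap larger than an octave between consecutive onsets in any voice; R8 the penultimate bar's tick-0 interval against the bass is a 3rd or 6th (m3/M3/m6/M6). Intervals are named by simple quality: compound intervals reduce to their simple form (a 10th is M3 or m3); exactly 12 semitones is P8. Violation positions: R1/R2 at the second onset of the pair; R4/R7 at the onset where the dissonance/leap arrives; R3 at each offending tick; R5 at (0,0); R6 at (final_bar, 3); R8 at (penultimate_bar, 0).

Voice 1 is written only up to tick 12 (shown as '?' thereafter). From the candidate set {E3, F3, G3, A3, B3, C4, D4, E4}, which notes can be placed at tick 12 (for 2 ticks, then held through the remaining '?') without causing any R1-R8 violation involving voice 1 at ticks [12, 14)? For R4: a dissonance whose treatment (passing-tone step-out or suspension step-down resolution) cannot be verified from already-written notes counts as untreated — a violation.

E3: violates R2,R7
F3: violates R4
G3: legal
A3: violates R4
B3: violates R2
C4: legal
D4: violates R4
E4: legal

{C4, E4, G3}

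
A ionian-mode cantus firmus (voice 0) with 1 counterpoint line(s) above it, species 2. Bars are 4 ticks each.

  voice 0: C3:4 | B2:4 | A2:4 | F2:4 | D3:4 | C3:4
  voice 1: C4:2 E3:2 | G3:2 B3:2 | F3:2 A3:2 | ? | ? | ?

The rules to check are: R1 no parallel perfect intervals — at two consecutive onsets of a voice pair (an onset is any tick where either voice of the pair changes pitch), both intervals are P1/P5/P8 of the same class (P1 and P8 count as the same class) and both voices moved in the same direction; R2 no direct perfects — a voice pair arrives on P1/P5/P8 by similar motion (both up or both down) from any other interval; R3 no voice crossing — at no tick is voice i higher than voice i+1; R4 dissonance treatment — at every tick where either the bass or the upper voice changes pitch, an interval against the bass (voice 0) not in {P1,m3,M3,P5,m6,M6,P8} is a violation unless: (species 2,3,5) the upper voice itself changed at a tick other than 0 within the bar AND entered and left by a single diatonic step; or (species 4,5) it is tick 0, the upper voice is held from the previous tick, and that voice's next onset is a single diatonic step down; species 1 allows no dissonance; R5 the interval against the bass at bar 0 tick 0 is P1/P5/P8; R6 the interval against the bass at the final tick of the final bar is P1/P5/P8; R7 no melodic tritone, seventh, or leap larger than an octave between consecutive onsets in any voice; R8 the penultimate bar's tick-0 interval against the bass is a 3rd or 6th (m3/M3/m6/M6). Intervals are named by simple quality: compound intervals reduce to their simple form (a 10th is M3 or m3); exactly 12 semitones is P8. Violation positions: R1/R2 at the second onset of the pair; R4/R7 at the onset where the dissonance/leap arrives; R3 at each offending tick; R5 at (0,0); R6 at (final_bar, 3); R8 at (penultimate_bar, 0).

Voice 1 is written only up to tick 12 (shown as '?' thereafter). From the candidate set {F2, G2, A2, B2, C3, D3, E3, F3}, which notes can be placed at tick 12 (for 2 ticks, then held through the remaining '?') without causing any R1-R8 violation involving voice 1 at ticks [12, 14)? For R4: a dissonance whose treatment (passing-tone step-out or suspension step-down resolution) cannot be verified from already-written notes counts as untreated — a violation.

{A2, D3}

F2: violates R1,R7
G2: violates R4,R7
A2: legal
B2: violates R4,R7
C3: violates R2
D3: legal
E3: violates R4
F3: violates R1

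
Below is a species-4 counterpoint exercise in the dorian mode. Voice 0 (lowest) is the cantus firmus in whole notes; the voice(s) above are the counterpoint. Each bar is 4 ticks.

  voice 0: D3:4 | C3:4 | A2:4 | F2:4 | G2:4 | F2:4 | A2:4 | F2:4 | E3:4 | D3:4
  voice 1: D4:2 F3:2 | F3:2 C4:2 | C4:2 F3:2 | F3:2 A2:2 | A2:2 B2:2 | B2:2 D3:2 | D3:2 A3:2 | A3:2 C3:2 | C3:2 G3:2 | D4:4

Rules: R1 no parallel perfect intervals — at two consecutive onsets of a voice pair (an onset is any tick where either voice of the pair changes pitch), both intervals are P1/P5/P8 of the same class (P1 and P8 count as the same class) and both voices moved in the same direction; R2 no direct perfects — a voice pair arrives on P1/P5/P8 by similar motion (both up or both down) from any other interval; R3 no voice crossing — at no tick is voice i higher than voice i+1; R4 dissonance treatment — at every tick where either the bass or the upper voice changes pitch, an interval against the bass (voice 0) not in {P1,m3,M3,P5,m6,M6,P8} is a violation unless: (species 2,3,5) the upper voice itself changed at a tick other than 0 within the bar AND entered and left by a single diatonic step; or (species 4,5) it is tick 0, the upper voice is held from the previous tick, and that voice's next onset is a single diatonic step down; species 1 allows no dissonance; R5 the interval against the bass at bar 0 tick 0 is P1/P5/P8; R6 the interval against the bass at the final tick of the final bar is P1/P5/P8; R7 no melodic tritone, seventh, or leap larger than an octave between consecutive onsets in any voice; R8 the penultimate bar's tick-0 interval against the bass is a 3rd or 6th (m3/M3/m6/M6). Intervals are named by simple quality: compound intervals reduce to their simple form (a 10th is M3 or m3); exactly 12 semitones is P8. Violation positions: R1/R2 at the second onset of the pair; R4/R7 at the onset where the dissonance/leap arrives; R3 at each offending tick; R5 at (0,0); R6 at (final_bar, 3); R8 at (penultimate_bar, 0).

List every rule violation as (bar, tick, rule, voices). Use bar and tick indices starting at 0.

(1, 0, R4, (0, 1))
(4, 0, R4, (0, 1))
(5, 0, R4, (0, 1))
(6, 0, R4, (0, 1))
(8, 0, R3, (0, 1))
(8, 0, R7, (0,))
(8, 1, R3, (0, 1))

bar 0: v0=D3 v1=D4 downbeat P8
bar 1: v0=C3 v1=F3 downbeat P4
bar 2: v0=A2 v1=C4 downbeat m3
bar 3: v0=F2 v1=F3 downbeat P8
bar 4: v0=G2 v1=A2 downbeat M2
bar 5: v0=F2 v1=B2 downbeat TT
bar 6: v0=A2 v1=D3 downbeat P4
bar 7: v0=F2 v1=A3 downbeat M3
bar 8: v0=E3 v1=C3 downbeat M3
bar 9: v0=D3 v1=D4 downbeat P8
  -> R4 @ bar 1 tick 0 v(0, 1): C3/F3 P4 untreated
  -> R4 @ bar 4 tick 0 v(0, 1): G2/A2 M2 untreated
  -> R4 @ bar 5 tick 0 v(0, 1): F2/B2 TT untreated
  -> R4 @ bar 6 tick 0 v(0, 1): A2/D3 P4 untreated
  -> R3 @ bar 8 tick 0 v(0, 1): E3 above C3
  -> R7 @ bar 8 tick 0 v(0,): F2->E3 leap 11st
  -> R3 @ bar 8 tick 1 v(0, 1): E3 above C3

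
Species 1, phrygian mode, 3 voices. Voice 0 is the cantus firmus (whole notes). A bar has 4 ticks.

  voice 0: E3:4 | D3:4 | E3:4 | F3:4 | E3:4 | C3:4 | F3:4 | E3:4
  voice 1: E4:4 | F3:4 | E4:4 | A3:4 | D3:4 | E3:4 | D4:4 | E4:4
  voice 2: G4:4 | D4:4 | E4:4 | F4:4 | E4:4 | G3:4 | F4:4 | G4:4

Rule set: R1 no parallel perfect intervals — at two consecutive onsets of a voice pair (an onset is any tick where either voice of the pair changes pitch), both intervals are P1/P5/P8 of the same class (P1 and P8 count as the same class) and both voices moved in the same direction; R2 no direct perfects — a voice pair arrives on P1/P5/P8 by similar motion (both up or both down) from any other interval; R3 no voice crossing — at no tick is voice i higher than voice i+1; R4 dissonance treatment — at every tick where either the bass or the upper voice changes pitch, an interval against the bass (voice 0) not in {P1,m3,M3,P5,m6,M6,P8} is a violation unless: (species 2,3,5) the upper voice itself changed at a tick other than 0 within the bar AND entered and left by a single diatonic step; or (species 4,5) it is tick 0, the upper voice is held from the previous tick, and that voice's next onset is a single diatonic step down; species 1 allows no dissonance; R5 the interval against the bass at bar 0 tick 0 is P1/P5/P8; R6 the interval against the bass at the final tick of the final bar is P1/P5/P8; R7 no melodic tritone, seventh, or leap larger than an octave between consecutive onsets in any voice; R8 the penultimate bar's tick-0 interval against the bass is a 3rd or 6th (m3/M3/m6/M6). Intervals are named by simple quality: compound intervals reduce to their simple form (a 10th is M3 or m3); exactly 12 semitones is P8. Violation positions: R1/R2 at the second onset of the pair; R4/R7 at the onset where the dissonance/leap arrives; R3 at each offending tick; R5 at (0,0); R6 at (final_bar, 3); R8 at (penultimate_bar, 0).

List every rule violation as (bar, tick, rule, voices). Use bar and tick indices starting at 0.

bar 0: v0=E3 v1=E4 v2=G4 downbeat m3
bar 1: v0=D3 v1=F3 v2=D4 downbeat P8
bar 2: v0=E3 v1=E4 v2=E4 downbeat P8
bar 3: v0=F3 v1=A3 v2=F4 downbeat P8
bar 4: v0=E3 v1=D3 v2=E4 downbeat P8
bar 5: v0=C3 v1=E3 v2=G3 downbeat P5
bar 6: v0=F3 v1=D4 v2=F4 downbeat P8
bar 7: v0=E3 v1=E4 v2=G4 downbeat m3
  -> R5 @ bar 0 tick 0 v(0, 2): opens on m3
  -> R2 @ bar 1 tick 0 v(0, 2): E3/G4 m3 -> D3/D4 P8 similar
  -> R7 @ bar 1 tick 0 v(1,): E4->F3 leap 11st
  -> R1 @ bar 2 tick 0 v(0, 2): D3/D4 P8 -> E3/E4 P8 similar
  -> R2 @ bar 2 tick 0 v(0, 1): D3/F3 m3 -> E3/E4 P8 similar
  -> R2 @ bar 2 tick 0 v(1, 2): F3/D4 M6 -> E4/E4 P1 similar
  -> R7 @ bar 2 tick 0 v(1,): F3->E4 leap 11st
  -> R1 @ bar 3 tick 0 v(0, 2): E3/E4 P8 -> F3/F4 P8 similar
  -> R1 @ bar 4 tick 0 v(0, 2): F3/F4 P8 -> E3/E4 P8 similar
  -> R3 @ bar 4 tick 0 v(0, 1): E3 above D3
  -> R4 @ bar 4 tick 0 v(0, 1): E3/D3 M2 untreated
  -> R3 @ bar 4 tick 1 v(0, 1): E3 above D3
  -> R3 @ bar 4 tick 2 v(0, 1): E3 above D3
  -> R3 @ bar 4 tick 3 v(0, 1): E3 above D3
  -> R2 @ bar 5 tick 0 v(0, 2): E3/E4 P8 -> C3/G3 P5 similar
  -> R2 @ bar 6 tick 0 v(0, 2): C3/G3 P5 -> F3/F4 P8 similar
  -> R7 @ bar 6 tick 0 v(1,): E3->D4 leap 10st
  -> R7 @ bar 6 tick 0 v(2,): G3->F4 leap 10st
  -> R8 @ bar 6 tick 0 v(0, 2): penult P8 not 3rd/6th
  -> R6 @ bar 7 tick 3 v(0, 2): closes on m3

(0, 0, R5, (0, 2))
(1, 0, R2, (0, 2))
(1, 0, R7, (1,))
(2, 0, R1, (0, 2))
(2, 0, R2, (0, 1))
(2, 0, R2, (1, 2))
(2, 0, R7, (1,))
(3, 0, R1, (0, 2))
(4, 0, R1, (0, 2))
(4, 0, R3, (0, 1))
(4, 0, R4, (0, 1))
(4, 1, R3, (0, 1))
(4, 2, R3, (0, 1))
(4, 3, R3, (0, 1))
(5, 0, R2, (0, 2))
(6, 0, R2, (0, 2))
(6, 0, R7, (1,))
(6, 0, R7, (2,))
(6, 0, R8, (0, 2))
(7, 3, R6, (0, 2))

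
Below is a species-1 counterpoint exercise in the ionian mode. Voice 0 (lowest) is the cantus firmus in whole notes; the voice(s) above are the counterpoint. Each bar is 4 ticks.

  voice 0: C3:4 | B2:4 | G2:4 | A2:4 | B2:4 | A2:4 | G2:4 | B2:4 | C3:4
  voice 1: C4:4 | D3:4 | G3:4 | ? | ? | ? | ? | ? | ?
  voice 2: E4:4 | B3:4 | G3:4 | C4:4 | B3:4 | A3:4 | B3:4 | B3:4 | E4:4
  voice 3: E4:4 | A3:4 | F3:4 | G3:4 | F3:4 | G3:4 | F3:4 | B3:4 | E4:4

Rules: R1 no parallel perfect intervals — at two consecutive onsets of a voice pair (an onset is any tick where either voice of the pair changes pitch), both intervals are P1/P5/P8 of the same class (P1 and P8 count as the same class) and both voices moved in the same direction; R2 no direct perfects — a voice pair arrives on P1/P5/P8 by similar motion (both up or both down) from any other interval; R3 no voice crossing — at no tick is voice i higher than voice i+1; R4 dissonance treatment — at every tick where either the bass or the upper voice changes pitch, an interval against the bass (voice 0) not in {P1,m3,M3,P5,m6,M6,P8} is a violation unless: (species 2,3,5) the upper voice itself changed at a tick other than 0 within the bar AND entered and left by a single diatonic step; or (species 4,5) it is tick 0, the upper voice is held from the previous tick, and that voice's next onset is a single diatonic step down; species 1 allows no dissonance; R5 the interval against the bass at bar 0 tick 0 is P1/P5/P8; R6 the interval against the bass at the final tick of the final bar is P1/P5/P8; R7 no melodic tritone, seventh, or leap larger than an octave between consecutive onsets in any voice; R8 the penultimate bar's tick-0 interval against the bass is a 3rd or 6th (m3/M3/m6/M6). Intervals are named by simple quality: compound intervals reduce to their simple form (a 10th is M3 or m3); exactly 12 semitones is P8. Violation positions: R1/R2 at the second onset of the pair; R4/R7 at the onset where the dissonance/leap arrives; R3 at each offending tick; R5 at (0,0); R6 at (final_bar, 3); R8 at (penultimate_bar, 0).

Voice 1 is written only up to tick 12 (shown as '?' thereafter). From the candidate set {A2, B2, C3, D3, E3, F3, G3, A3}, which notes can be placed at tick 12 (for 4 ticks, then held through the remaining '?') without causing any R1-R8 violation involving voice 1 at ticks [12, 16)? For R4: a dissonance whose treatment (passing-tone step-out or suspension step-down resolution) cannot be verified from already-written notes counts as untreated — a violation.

{C3, E3, F3}

A2: violates R7
B2: violates R4
C3: legal
D3: violates R4
E3: legal
F3: legal
G3: violates R4
A3: violates R1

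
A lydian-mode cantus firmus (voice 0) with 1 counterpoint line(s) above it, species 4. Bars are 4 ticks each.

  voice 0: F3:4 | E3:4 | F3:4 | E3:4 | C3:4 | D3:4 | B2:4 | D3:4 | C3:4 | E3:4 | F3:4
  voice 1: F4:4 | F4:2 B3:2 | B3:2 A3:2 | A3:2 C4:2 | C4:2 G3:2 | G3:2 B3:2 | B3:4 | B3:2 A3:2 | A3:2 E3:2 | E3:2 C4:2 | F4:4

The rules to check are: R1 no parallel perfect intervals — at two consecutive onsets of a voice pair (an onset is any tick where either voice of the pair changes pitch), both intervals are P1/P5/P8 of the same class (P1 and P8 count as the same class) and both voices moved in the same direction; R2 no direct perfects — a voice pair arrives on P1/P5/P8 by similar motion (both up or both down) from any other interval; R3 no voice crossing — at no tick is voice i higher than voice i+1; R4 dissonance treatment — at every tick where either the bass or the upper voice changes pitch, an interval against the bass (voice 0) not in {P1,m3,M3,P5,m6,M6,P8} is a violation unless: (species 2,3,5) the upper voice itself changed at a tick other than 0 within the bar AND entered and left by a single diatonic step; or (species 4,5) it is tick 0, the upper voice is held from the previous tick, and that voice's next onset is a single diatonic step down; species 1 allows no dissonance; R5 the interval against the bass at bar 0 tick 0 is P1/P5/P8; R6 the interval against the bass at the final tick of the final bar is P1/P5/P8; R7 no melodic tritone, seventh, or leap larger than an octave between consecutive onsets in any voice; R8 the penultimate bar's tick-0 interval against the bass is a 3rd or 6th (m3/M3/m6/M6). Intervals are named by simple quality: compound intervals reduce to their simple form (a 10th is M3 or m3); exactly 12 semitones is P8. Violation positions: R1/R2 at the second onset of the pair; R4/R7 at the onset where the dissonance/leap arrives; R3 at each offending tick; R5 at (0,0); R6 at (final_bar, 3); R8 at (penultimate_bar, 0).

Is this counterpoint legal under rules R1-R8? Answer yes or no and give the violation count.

bar 0: v0=F3 v1=F4 (P8)
bar 1: v0=E3 v1=F4 (m2)
bar 2: v0=F3 v1=B3 (TT)
bar 3: v0=E3 v1=A3 (P4)
bar 4: v0=C3 v1=C4 (P8)
bar 5: v0=D3 v1=G3 (P4)
bar 6: v0=B2 v1=B3 (P8)
bar 7: v0=D3 v1=B3 (M6)
bar 8: v0=C3 v1=A3 (M6)
bar 9: v0=E3 v1=E3 (P1)
bar 10: v0=F3 v1=F4 (P8)
  R4 @ bar1.0: E3/F4 m2 untreated
  R7 @ bar1.2: F4->B3 leap 6st
  R4 @ bar3.0: E3/A3 P4 untreated
  R4 @ bar5.0: D3/G3 P4 untreated
  R8 @ bar9.0: penult P1 not 3rd/6th
  R2 @ bar10.0: E3/C4 m6 -> F3/F4 P8 similar

No (6 violations)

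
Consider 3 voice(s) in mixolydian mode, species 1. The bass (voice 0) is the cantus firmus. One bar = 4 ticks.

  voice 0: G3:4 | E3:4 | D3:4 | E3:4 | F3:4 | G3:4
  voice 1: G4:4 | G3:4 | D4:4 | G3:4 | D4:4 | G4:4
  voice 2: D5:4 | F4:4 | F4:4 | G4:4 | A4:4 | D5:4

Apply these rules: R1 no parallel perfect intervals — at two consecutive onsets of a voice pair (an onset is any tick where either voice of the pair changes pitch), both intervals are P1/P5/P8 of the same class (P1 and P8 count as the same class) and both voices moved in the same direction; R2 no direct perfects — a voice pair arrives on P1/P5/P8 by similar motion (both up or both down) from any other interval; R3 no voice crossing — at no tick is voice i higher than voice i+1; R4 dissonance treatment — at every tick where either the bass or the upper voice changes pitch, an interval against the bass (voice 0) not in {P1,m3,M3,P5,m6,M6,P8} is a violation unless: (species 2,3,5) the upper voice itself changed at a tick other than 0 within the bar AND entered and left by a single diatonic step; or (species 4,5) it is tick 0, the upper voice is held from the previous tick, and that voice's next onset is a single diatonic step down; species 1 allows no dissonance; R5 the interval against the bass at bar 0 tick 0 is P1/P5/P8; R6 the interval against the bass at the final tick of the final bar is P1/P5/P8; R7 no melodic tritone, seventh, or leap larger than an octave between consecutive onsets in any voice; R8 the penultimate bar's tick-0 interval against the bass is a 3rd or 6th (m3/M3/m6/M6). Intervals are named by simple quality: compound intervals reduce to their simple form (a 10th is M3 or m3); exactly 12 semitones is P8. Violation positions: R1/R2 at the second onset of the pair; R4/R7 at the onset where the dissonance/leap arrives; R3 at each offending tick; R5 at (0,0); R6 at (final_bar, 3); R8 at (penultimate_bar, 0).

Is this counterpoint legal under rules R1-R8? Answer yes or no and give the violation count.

bar 0: v0=G3 v1=G4 v2=D5 (P5)
bar 1: v0=E3 v1=G3 v2=F4 (m2)
bar 2: v0=D3 v1=D4 v2=F4 (m3)
bar 3: v0=E3 v1=G3 v2=G4 (m3)
bar 4: v0=F3 v1=D4 v2=A4 (M3)
bar 5: v0=G3 v1=G4 v2=D5 (P5)
  R4 @ bar1.0: E3/F4 m2 untreated
  R2 @ bar4.0: G3/G4 P8 -> D4/A4 P5 similar
  R1 @ bar5.0: D4/A4 P5 -> G4/D5 P5 similar
  R2 @ bar5.0: F3/D4 M6 -> G3/G4 P8 similar
  R2 @ bar5.0: F3/A4 M3 -> G3/D5 P5 similar

No (5 violations)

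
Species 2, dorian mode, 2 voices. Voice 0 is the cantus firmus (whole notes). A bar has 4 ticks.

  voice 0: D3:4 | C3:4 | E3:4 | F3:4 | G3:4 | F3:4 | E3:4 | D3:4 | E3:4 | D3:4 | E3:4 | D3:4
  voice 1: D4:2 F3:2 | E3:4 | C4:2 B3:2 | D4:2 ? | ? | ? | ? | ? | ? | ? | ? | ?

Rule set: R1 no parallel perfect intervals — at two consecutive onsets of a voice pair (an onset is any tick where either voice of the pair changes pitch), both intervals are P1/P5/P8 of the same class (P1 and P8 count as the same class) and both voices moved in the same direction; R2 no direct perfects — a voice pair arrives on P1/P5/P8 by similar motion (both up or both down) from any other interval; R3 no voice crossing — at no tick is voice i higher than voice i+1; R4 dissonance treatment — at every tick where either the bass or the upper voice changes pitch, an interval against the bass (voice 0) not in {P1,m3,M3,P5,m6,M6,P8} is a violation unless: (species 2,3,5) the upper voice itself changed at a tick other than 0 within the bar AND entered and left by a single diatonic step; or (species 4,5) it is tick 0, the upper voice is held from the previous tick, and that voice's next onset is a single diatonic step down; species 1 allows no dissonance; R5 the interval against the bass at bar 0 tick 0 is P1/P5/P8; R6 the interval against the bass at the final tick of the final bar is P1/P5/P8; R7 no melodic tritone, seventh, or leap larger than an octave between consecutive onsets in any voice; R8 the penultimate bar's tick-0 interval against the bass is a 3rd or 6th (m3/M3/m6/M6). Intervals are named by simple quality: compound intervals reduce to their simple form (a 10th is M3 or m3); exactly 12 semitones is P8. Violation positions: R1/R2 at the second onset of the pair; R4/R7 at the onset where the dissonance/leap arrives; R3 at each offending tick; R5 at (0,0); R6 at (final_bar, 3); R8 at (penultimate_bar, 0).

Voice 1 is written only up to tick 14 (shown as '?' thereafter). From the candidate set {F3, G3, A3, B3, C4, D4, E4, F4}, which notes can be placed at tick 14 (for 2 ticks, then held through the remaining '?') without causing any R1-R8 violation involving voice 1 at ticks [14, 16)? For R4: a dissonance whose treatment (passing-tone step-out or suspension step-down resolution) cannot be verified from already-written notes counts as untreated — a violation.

{A3, C4, D4, F3, F4}

F3: legal
G3: violates R4
A3: legal
B3: violates R4
C4: legal
D4: legal
E4: violates R4
F4: legal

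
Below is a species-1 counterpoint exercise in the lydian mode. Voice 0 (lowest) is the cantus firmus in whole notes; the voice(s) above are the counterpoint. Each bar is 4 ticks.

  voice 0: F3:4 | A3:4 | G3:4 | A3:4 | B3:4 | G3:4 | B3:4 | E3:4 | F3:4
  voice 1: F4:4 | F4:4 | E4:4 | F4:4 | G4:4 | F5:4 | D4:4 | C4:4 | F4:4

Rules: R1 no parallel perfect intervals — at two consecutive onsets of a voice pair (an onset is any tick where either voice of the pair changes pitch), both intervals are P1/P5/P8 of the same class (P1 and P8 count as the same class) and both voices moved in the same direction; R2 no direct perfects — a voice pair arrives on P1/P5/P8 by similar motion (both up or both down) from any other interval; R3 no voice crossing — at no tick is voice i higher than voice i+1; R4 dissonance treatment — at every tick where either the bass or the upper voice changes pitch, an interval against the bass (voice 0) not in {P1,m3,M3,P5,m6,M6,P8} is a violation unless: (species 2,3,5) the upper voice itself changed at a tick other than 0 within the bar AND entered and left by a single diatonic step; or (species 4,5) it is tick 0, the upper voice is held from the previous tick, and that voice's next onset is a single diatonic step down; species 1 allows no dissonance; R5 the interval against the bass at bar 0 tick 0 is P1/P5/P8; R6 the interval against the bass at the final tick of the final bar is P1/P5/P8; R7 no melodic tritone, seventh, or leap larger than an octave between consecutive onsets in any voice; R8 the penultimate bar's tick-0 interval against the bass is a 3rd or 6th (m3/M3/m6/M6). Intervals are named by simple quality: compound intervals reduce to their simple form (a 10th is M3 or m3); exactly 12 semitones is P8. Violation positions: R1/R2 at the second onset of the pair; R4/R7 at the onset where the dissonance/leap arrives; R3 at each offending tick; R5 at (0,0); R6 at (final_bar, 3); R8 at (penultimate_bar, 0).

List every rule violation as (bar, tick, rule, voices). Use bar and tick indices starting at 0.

bar 0: v0=F3 v1=F4 downbeat P8
bar 1: v0=A3 v1=F4 downbeat m6
bar 2: v0=G3 v1=E4 downbeat M6
bar 3: v0=A3 v1=F4 downbeat m6
bar 4: v0=B3 v1=G4 downbeat m6
bar 5: v0=G3 v1=F5 downbeat m7
bar 6: v0=B3 v1=D4 downbeat m3
bar 7: v0=E3 v1=C4 downbeat m6
bar 8: v0=F3 v1=F4 downbeat P8
  -> R4 @ bar 5 tick 0 v(0, 1): G3/F5 m7 untreated
  -> R7 @ bar 5 tick 0 v(1,): G4->F5 leap 10st
  -> R7 @ bar 6 tick 0 v(1,): F5->D4 leap 15st
  -> R2 @ bar 8 tick 0 v(0, 1): E3/C4 m6 -> F3/F4 P8 similar

(5, 0, R4, (0, 1))
(5, 0, R7, (1,))
(6, 0, R7, (1,))
(8, 0, R2, (0, 1))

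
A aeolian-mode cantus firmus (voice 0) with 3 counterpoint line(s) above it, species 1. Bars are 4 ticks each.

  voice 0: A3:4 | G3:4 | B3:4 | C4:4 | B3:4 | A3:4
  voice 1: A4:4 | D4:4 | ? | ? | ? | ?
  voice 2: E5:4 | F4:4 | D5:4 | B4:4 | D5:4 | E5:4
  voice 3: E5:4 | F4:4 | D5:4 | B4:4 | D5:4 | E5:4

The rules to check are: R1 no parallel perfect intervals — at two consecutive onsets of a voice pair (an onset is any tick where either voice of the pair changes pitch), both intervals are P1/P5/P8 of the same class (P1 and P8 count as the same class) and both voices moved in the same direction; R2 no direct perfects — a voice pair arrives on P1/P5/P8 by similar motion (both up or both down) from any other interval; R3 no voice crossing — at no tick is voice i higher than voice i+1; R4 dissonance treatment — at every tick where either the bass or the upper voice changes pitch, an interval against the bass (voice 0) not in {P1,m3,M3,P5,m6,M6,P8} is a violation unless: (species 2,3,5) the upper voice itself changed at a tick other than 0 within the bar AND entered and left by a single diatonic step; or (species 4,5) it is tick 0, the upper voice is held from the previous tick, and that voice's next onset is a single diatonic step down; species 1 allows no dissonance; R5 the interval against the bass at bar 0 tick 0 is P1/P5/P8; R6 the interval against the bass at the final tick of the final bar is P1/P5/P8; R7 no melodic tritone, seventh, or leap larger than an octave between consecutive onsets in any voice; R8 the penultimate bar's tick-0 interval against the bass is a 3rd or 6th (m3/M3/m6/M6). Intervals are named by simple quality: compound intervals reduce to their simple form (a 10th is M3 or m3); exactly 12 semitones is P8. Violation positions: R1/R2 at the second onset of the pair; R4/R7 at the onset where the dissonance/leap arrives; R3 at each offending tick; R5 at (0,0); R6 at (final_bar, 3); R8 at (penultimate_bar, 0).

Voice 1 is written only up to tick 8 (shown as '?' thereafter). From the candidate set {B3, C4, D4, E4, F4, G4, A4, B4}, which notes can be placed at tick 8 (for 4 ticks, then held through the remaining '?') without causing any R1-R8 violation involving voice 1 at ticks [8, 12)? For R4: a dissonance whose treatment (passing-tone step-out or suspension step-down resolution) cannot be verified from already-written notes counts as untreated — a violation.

B3: legal
C4: violates R4
D4: legal
E4: violates R4
F4: violates R4
G4: violates R2
A4: violates R4
B4: violates R2

{B3, D4}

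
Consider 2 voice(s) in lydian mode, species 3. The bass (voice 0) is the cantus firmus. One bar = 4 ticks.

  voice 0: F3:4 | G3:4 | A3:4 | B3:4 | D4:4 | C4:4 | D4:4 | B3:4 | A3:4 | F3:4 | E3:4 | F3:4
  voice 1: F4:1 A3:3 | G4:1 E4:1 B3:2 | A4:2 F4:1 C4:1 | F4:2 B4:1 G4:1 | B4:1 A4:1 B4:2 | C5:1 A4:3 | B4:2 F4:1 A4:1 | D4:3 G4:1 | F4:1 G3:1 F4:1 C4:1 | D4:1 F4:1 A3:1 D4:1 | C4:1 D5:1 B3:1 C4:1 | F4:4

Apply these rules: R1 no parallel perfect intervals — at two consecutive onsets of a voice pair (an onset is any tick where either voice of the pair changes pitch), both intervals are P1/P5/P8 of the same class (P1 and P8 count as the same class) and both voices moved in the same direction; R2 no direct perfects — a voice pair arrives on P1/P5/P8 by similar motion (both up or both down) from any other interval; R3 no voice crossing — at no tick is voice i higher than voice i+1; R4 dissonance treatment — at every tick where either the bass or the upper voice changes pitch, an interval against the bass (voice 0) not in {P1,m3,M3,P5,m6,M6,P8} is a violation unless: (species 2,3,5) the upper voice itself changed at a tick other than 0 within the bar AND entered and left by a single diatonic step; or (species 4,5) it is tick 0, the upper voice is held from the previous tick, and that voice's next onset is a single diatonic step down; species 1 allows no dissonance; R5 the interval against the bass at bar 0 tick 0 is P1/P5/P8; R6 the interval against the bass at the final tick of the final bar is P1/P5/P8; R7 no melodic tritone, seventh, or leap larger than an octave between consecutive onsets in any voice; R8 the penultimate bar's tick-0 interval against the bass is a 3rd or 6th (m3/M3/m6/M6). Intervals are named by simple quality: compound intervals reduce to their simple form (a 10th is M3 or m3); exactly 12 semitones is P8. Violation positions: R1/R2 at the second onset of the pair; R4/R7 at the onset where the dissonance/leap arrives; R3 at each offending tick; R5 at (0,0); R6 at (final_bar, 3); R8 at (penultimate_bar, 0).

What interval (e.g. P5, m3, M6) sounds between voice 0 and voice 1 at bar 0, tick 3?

voice 0=F3 voice 1=A3 -> M3

M3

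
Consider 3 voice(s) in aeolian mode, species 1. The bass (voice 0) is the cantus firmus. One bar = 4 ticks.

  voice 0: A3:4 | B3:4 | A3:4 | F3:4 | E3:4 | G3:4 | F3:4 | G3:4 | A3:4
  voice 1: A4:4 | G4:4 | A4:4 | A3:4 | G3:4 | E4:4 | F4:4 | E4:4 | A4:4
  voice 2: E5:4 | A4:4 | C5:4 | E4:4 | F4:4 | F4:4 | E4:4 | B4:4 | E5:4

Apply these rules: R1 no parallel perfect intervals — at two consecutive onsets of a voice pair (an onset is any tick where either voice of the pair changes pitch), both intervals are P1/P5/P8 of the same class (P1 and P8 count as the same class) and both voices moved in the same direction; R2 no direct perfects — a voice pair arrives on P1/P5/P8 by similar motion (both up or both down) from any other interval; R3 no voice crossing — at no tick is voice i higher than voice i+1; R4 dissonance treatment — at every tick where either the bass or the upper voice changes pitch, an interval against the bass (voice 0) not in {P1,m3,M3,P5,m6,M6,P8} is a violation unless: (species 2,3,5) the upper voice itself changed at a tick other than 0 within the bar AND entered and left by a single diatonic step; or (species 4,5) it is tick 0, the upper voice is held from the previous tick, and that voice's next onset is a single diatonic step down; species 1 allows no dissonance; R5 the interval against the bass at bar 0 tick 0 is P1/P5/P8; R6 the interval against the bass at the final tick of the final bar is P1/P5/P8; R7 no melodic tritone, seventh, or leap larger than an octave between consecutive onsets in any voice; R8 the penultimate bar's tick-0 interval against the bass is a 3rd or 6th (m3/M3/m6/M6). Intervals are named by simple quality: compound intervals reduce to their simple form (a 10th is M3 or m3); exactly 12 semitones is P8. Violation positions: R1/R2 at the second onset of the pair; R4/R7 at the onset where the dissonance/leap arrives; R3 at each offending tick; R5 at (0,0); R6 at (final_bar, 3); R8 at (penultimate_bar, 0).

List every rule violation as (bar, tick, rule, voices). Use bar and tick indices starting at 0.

(1, 0, R4, (0, 2))
(3, 0, R2, (1, 2))
(3, 0, R4, (0, 2))
(4, 0, R4, (0, 2))
(5, 0, R4, (0, 2))
(6, 0, R3, (1, 2))
(6, 0, R4, (0, 2))
(6, 1, R3, (1, 2))
(6, 2, R3, (1, 2))
(6, 3, R3, (1, 2))
(8, 0, R1, (1, 2))
(8, 0, R2, (0, 1))
(8, 0, R2, (0, 2))

bar 0: v0=A3 v1=A4 v2=E5 downbeat P5
bar 1: v0=B3 v1=G4 v2=A4 downbeat m7
bar 2: v0=A3 v1=A4 v2=C5 downbeat m3
bar 3: v0=F3 v1=A3 v2=E4 downbeat M7
bar 4: v0=E3 v1=G3 v2=F4 downbeat m2
bar 5: v0=G3 v1=E4 v2=F4 downbeat m7
bar 6: v0=F3 v1=F4 v2=E4 downbeat M7
bar 7: v0=G3 v1=E4 v2=B4 downbeat M3
bar 8: v0=A3 v1=A4 v2=E5 downbeat P5
  -> R4 @ bar 1 tick 0 v(0, 2): B3/A4 m7 untreated
  -> R2 @ bar 3 tick 0 v(1, 2): A4/C5 m3 -> A3/E4 P5 similar
  -> R4 @ bar 3 tick 0 v(0, 2): F3/E4 M7 untreated
  -> R4 @ bar 4 tick 0 v(0, 2): E3/F4 m2 untreated
  -> R4 @ bar 5 tick 0 v(0, 2): G3/F4 m7 untreated
  -> R3 @ bar 6 tick 0 v(1, 2): F4 above E4
  -> R4 @ bar 6 tick 0 v(0, 2): F3/E4 M7 untreated
  -> R3 @ bar 6 tick 1 v(1, 2): F4 above E4
  -> R3 @ bar 6 tick 2 v(1, 2): F4 above E4
  -> R3 @ bar 6 tick 3 v(1, 2): F4 above E4
  -> R1 @ bar 8 tick 0 v(1, 2): E4/B4 P5 -> A4/E5 P5 similar
  -> R2 @ bar 8 tick 0 v(0, 1): G3/E4 M6 -> A3/A4 P8 similar
  -> R2 @ bar 8 tick 0 v(0, 2): G3/B4 M3 -> A3/E5 P5 similar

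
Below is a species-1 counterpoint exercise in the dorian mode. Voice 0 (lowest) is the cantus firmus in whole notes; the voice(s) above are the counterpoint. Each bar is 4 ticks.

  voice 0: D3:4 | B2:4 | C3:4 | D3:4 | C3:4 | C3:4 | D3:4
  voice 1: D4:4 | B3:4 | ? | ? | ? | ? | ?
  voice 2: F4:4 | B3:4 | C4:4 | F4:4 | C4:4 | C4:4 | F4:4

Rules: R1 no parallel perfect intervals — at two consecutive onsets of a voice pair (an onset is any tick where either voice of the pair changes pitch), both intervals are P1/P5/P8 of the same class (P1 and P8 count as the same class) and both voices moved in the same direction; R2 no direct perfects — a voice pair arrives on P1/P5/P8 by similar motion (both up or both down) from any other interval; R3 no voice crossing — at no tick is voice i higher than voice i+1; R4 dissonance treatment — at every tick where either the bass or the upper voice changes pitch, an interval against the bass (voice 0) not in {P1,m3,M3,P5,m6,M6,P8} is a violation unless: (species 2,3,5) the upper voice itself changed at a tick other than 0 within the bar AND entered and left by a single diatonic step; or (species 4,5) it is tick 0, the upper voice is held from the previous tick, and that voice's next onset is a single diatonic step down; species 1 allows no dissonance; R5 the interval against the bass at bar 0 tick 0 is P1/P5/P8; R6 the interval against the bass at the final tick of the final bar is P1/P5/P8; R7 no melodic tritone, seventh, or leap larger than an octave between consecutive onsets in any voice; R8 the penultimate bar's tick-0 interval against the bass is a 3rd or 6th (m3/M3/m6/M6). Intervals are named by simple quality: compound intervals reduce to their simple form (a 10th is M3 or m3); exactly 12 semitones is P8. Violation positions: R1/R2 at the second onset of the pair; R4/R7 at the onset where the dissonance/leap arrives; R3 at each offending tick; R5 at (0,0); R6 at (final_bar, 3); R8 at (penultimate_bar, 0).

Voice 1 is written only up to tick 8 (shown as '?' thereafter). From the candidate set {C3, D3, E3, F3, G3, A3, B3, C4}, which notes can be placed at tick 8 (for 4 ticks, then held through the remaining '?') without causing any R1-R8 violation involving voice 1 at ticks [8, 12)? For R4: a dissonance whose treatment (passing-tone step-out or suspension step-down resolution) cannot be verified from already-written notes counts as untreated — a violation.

{A3, E3, G3}

C3: violates R7
D3: violates R4
E3: legal
F3: violates R4,R7
G3: legal
A3: legal
B3: violates R4
C4: violates R1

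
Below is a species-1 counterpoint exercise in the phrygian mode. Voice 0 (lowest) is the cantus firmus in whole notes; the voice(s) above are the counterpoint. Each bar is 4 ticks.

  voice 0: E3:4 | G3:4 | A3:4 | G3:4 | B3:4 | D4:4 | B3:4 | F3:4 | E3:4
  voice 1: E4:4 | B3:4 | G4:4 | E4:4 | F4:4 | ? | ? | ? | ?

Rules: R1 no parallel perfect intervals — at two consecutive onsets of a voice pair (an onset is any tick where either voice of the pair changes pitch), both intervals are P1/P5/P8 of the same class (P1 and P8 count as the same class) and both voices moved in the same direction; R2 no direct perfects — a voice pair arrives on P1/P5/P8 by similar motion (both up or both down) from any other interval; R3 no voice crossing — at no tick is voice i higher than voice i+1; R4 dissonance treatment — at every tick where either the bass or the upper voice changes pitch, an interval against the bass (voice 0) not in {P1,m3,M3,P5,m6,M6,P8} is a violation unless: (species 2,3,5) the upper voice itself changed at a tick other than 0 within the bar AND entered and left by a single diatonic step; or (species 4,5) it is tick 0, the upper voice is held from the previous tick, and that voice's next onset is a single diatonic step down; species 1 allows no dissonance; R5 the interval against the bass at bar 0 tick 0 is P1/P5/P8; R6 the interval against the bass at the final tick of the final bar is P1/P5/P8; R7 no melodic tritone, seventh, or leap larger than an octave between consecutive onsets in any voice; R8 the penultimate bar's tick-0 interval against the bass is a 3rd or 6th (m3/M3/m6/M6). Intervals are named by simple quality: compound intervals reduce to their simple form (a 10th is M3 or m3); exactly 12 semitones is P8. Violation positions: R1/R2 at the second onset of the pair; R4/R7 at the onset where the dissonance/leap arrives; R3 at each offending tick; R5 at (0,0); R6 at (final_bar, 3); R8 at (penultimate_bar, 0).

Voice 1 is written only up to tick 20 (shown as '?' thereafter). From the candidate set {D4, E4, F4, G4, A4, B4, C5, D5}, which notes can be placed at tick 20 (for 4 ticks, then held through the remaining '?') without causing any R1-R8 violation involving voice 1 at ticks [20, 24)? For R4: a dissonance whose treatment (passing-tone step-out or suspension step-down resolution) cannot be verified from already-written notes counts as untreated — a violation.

D4: legal
E4: violates R4
F4: legal
G4: violates R4
A4: violates R2
B4: violates R7
C5: violates R4
D5: violates R2

{D4, F4}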